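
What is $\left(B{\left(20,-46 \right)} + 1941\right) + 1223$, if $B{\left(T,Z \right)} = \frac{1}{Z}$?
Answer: $\frac{145543}{46} \approx 3164.0$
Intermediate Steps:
$\left(B{\left(20,-46 \right)} + 1941\right) + 1223 = \left(\frac{1}{-46} + 1941\right) + 1223 = \left(- \frac{1}{46} + 1941\right) + 1223 = \frac{89285}{46} + 1223 = \frac{145543}{46}$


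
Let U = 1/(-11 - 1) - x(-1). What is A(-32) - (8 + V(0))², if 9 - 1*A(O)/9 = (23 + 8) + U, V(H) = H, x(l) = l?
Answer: -1081/4 ≈ -270.25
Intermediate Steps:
U = 11/12 (U = 1/(-11 - 1) - 1*(-1) = 1/(-12) + 1 = -1/12 + 1 = 11/12 ≈ 0.91667)
A(O) = -825/4 (A(O) = 81 - 9*((23 + 8) + 11/12) = 81 - 9*(31 + 11/12) = 81 - 9*383/12 = 81 - 1149/4 = -825/4)
A(-32) - (8 + V(0))² = -825/4 - (8 + 0)² = -825/4 - 1*8² = -825/4 - 1*64 = -825/4 - 64 = -1081/4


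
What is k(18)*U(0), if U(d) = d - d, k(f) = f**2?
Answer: 0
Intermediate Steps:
U(d) = 0
k(18)*U(0) = 18**2*0 = 324*0 = 0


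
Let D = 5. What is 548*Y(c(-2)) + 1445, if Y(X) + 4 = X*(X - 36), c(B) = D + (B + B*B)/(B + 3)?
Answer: -111991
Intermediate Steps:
c(B) = 5 + (B + B**2)/(3 + B) (c(B) = 5 + (B + B*B)/(B + 3) = 5 + (B + B**2)/(3 + B))
Y(X) = -4 + X*(-36 + X) (Y(X) = -4 + X*(X - 36) = -4 + X*(-36 + X))
548*Y(c(-2)) + 1445 = 548*(-4 + ((15 + (-2)**2 + 6*(-2))/(3 - 2))**2 - 36*(15 + (-2)**2 + 6*(-2))/(3 - 2)) + 1445 = 548*(-4 + ((15 + 4 - 12)/1)**2 - 36*(15 + 4 - 12)/1) + 1445 = 548*(-4 + (1*7)**2 - 36*7) + 1445 = 548*(-4 + 7**2 - 36*7) + 1445 = 548*(-4 + 49 - 252) + 1445 = 548*(-207) + 1445 = -113436 + 1445 = -111991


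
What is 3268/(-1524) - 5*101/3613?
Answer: -3144226/1376553 ≈ -2.2841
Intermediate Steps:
3268/(-1524) - 5*101/3613 = 3268*(-1/1524) - 505*1/3613 = -817/381 - 505/3613 = -3144226/1376553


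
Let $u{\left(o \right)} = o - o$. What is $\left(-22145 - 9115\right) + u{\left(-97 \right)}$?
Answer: $-31260$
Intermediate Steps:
$u{\left(o \right)} = 0$
$\left(-22145 - 9115\right) + u{\left(-97 \right)} = \left(-22145 - 9115\right) + 0 = -31260 + 0 = -31260$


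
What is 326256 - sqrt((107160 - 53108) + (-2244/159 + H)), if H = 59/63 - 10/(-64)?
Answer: 326256 - sqrt(4284276010154)/8904 ≈ 3.2602e+5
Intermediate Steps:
H = 2203/2016 (H = 59*(1/63) - 10*(-1/64) = 59/63 + 5/32 = 2203/2016 ≈ 1.0928)
326256 - sqrt((107160 - 53108) + (-2244/159 + H)) = 326256 - sqrt((107160 - 53108) + (-2244/159 + 2203/2016)) = 326256 - sqrt(54052 + (-2244/159 + 2203/2016)) = 326256 - sqrt(54052 + (-204*11/159 + 2203/2016)) = 326256 - sqrt(54052 + (-748/53 + 2203/2016)) = 326256 - sqrt(54052 - 1391209/106848) = 326256 - sqrt(5773956887/106848) = 326256 - sqrt(4284276010154)/8904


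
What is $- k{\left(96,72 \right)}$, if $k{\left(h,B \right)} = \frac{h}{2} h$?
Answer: $-4608$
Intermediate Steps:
$k{\left(h,B \right)} = \frac{h^{2}}{2}$ ($k{\left(h,B \right)} = h \frac{1}{2} h = \frac{h}{2} h = \frac{h^{2}}{2}$)
$- k{\left(96,72 \right)} = - \frac{96^{2}}{2} = - \frac{9216}{2} = \left(-1\right) 4608 = -4608$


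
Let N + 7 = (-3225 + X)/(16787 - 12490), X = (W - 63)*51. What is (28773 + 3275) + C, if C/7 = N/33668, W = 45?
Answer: 2318214329727/72335698 ≈ 32048.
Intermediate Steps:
X = -918 (X = (45 - 63)*51 = -18*51 = -918)
N = -34222/4297 (N = -7 + (-3225 - 918)/(16787 - 12490) = -7 - 4143/4297 = -34222/4297 ≈ -7.9642)
C = -119777/72335698 (C = 7*(-34222/4297/33668) = 7*(-34222/4297*1/33668) = 7*(-17111/72335698) = -119777/72335698 ≈ -0.0016558)
(28773 + 3275) + C = (28773 + 3275) - 119777/72335698 = 32048 - 119777/72335698 = 2318214329727/72335698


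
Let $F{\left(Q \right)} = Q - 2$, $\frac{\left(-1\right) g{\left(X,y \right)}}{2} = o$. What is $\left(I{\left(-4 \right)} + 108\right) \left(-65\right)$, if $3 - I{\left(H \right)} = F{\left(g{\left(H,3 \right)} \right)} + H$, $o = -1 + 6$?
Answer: $-8255$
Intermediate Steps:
$o = 5$
$g{\left(X,y \right)} = -10$ ($g{\left(X,y \right)} = \left(-2\right) 5 = -10$)
$F{\left(Q \right)} = -2 + Q$
$I{\left(H \right)} = 15 - H$ ($I{\left(H \right)} = 3 - \left(\left(-2 - 10\right) + H\right) = 3 - \left(-12 + H\right) = 15 - H$)
$\left(I{\left(-4 \right)} + 108\right) \left(-65\right) = \left(\left(15 - -4\right) + 108\right) \left(-65\right) = \left(\left(15 + 4\right) + 108\right) \left(-65\right) = \left(19 + 108\right) \left(-65\right) = 127 \left(-65\right) = -8255$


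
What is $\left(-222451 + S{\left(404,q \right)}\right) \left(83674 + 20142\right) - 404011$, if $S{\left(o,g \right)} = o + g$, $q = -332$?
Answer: $-23086902275$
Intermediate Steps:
$S{\left(o,g \right)} = g + o$
$\left(-222451 + S{\left(404,q \right)}\right) \left(83674 + 20142\right) - 404011 = \left(-222451 + \left(-332 + 404\right)\right) \left(83674 + 20142\right) - 404011 = \left(-222451 + 72\right) 103816 - 404011 = \left(-222379\right) 103816 - 404011 = -23086498264 - 404011 = -23086902275$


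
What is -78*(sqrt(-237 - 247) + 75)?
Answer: -5850 - 1716*I ≈ -5850.0 - 1716.0*I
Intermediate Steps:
-78*(sqrt(-237 - 247) + 75) = -78*(sqrt(-484) + 75) = -78*(22*I + 75) = -78*(75 + 22*I) = -5850 - 1716*I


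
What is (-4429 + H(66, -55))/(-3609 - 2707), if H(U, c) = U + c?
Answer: 2209/3158 ≈ 0.69949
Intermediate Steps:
(-4429 + H(66, -55))/(-3609 - 2707) = (-4429 + (66 - 55))/(-3609 - 2707) = (-4429 + 11)/(-6316) = -4418*(-1/6316) = 2209/3158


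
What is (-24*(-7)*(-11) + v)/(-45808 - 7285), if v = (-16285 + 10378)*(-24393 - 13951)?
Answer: -226496160/53093 ≈ -4266.0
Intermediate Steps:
v = 226498008 (v = -5907*(-38344) = 226498008)
(-24*(-7)*(-11) + v)/(-45808 - 7285) = (-24*(-7)*(-11) + 226498008)/(-45808 - 7285) = (168*(-11) + 226498008)/(-53093) = (-1848 + 226498008)*(-1/53093) = 226496160*(-1/53093) = -226496160/53093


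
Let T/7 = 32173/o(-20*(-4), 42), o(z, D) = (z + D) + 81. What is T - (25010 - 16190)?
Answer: -223607/29 ≈ -7710.6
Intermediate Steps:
o(z, D) = 81 + D + z (o(z, D) = (D + z) + 81 = 81 + D + z)
T = 32173/29 (T = 7*(32173/(81 + 42 - 20*(-4))) = 7*(32173/(81 + 42 + 80)) = 7*(32173/203) = 32173/29 ≈ 1109.4)
T - (25010 - 16190) = 32173/29 - (25010 - 16190) = 32173/29 - 1*8820 = 32173/29 - 8820 = -223607/29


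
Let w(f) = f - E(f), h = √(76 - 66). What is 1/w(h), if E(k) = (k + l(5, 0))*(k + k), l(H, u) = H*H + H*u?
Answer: 2/2361 - 49*√10/23610 ≈ -0.0057159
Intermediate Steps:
l(H, u) = H² + H*u
E(k) = 2*k*(25 + k) (E(k) = (k + 5*(5 + 0))*(k + k) = (k + 5*5)*(2*k) = (k + 25)*(2*k) = (25 + k)*(2*k) = 2*k*(25 + k))
h = √10 ≈ 3.1623
w(f) = f - 2*f*(25 + f)
1/w(h) = 1/(√10*(-49 - 2*√10)) = √10/(10*(-49 - 2*√10))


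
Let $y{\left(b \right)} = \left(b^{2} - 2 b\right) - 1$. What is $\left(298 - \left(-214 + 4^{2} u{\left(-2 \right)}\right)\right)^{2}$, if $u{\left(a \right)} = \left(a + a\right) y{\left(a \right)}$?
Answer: $921600$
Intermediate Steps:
$y{\left(b \right)} = -1 + b^{2} - 2 b$
$u{\left(a \right)} = 2 a \left(-1 + a^{2} - 2 a\right)$ ($u{\left(a \right)} = \left(a + a\right) \left(-1 + a^{2} - 2 a\right) = 2 a \left(-1 + a^{2} - 2 a\right)$)
$\left(298 - \left(-214 + 4^{2} u{\left(-2 \right)}\right)\right)^{2} = \left(298 - \left(-214 + 4^{2} \cdot 2 \left(-2\right) \left(-1 + \left(-2\right)^{2} - -4\right)\right)\right)^{2} = \left(298 - \left(-214 + 16 \cdot 2 \left(-2\right) \left(-1 + 4 + 4\right)\right)\right)^{2} = \left(298 - \left(-214 + 16 \cdot 2 \left(-2\right) 7\right)\right)^{2} = \left(298 - \left(-214 + 16 \left(-28\right)\right)\right)^{2} = \left(298 + \left(214 - -448\right)\right)^{2} = \left(298 + \left(214 + 448\right)\right)^{2} = \left(298 + 662\right)^{2} = 960^{2} = 921600$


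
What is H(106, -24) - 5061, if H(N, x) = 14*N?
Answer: -3577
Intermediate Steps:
H(106, -24) - 5061 = 14*106 - 5061 = 1484 - 5061 = -3577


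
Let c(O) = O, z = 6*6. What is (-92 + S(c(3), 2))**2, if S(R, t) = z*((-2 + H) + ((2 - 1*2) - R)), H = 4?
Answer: 16384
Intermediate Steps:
z = 36
S(R, t) = 72 - 36*R (S(R, t) = 36*((-2 + 4) + ((2 - 1*2) - R)) = 36*(2 + ((2 - 2) - R)) = 36*(2 + (0 - R)) = 36*(2 - R) = 72 - 36*R)
(-92 + S(c(3), 2))**2 = (-92 + (72 - 36*3))**2 = (-92 + (72 - 108))**2 = (-92 - 36)**2 = (-128)**2 = 16384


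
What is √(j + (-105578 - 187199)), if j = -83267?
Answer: 2*I*√94011 ≈ 613.22*I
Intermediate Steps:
√(j + (-105578 - 187199)) = √(-83267 + (-105578 - 187199)) = √(-83267 - 292777) = √(-376044) = 2*I*√94011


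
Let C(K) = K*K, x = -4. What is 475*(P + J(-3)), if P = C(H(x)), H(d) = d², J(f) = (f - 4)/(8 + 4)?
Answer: 1455875/12 ≈ 1.2132e+5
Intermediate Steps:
J(f) = -⅓ + f/12 (J(f) = (-4 + f)/12 = (-4 + f)*(1/12) = -⅓ + f/12)
C(K) = K²
P = 256 (P = ((-4)²)² = 16² = 256)
475*(P + J(-3)) = 475*(256 + (-⅓ + (1/12)*(-3))) = 475*(256 + (-⅓ - ¼)) = 475*(256 - 7/12) = 475*(3065/12) = 1455875/12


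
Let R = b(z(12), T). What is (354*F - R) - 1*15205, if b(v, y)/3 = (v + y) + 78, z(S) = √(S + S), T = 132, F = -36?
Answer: -28579 - 6*√6 ≈ -28594.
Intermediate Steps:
z(S) = √2*√S (z(S) = √(2*S) = √2*√S)
b(v, y) = 234 + 3*v + 3*y (b(v, y) = 3*((v + y) + 78) = 3*(78 + v + y) = 234 + 3*v + 3*y)
R = 630 + 6*√6 (R = 234 + 3*(√2*√12) + 3*132 = 234 + 3*(√2*(2*√3)) + 396 = 234 + 3*(2*√6) + 396 = 234 + 6*√6 + 396 = 630 + 6*√6 ≈ 644.70)
(354*F - R) - 1*15205 = (354*(-36) - (630 + 6*√6)) - 1*15205 = (-12744 + (-630 - 6*√6)) - 15205 = (-13374 - 6*√6) - 15205 = -28579 - 6*√6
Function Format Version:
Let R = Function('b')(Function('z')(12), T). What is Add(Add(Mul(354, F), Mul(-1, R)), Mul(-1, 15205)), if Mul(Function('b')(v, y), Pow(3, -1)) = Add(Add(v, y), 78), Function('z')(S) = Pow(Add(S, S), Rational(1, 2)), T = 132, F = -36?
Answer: Add(-28579, Mul(-6, Pow(6, Rational(1, 2)))) ≈ -28594.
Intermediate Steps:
Function('z')(S) = Mul(Pow(2, Rational(1, 2)), Pow(S, Rational(1, 2))) (Function('z')(S) = Pow(Mul(2, S), Rational(1, 2)) = Mul(Pow(2, Rational(1, 2)), Pow(S, Rational(1, 2))))
Function('b')(v, y) = Add(234, Mul(3, v), Mul(3, y)) (Function('b')(v, y) = Mul(3, Add(Add(v, y), 78)) = Mul(3, Add(78, v, y)) = Add(234, Mul(3, v), Mul(3, y)))
R = Add(630, Mul(6, Pow(6, Rational(1, 2)))) (R = Add(234, Mul(3, Mul(Pow(2, Rational(1, 2)), Pow(12, Rational(1, 2)))), Mul(3, 132)) = Add(234, Mul(3, Mul(Pow(2, Rational(1, 2)), Mul(2, Pow(3, Rational(1, 2))))), 396) = Add(234, Mul(3, Mul(2, Pow(6, Rational(1, 2)))), 396) = Add(234, Mul(6, Pow(6, Rational(1, 2))), 396) = Add(630, Mul(6, Pow(6, Rational(1, 2)))) ≈ 644.70)
Add(Add(Mul(354, F), Mul(-1, R)), Mul(-1, 15205)) = Add(Add(Mul(354, -36), Mul(-1, Add(630, Mul(6, Pow(6, Rational(1, 2)))))), Mul(-1, 15205)) = Add(Add(-12744, Add(-630, Mul(-6, Pow(6, Rational(1, 2))))), -15205) = Add(Add(-13374, Mul(-6, Pow(6, Rational(1, 2)))), -15205) = Add(-28579, Mul(-6, Pow(6, Rational(1, 2))))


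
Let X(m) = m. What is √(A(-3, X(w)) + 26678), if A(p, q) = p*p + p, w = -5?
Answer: 2*√6671 ≈ 163.35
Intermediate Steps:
A(p, q) = p + p² (A(p, q) = p² + p = p + p²)
√(A(-3, X(w)) + 26678) = √(-3*(1 - 3) + 26678) = √(-3*(-2) + 26678) = √(6 + 26678) = √26684 = 2*√6671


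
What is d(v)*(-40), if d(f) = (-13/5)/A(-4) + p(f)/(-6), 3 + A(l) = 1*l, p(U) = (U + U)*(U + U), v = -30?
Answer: 167896/7 ≈ 23985.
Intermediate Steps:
p(U) = 4*U² (p(U) = (2*U)*(2*U) = 4*U²)
A(l) = -3 + l (A(l) = -3 + 1*l = -3 + l)
d(f) = 13/35 - 2*f²/3 (d(f) = (-13/5)/(-3 - 4) + (4*f²)/(-6) = -13*⅕/(-7) + (4*f²)*(-⅙) = -13/5*(-⅐) - 2*f²/3 = 13/35 - 2*f²/3)
d(v)*(-40) = (13/35 - ⅔*(-30)²)*(-40) = (13/35 - ⅔*900)*(-40) = (13/35 - 600)*(-40) = -20987/35*(-40) = 167896/7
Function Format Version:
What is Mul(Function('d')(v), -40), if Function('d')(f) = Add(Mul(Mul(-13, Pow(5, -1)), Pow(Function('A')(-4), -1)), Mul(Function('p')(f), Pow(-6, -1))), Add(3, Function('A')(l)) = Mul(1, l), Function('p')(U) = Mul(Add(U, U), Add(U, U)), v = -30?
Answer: Rational(167896, 7) ≈ 23985.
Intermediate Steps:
Function('p')(U) = Mul(4, Pow(U, 2)) (Function('p')(U) = Mul(Mul(2, U), Mul(2, U)) = Mul(4, Pow(U, 2)))
Function('A')(l) = Add(-3, l) (Function('A')(l) = Add(-3, Mul(1, l)) = Add(-3, l))
Function('d')(f) = Add(Rational(13, 35), Mul(Rational(-2, 3), Pow(f, 2))) (Function('d')(f) = Add(Mul(Mul(-13, Pow(5, -1)), Pow(Add(-3, -4), -1)), Mul(Mul(4, Pow(f, 2)), Pow(-6, -1))) = Add(Mul(Mul(-13, Rational(1, 5)), Pow(-7, -1)), Mul(Mul(4, Pow(f, 2)), Rational(-1, 6))) = Add(Mul(Rational(-13, 5), Rational(-1, 7)), Mul(Rational(-2, 3), Pow(f, 2))) = Add(Rational(13, 35), Mul(Rational(-2, 3), Pow(f, 2))))
Mul(Function('d')(v), -40) = Mul(Add(Rational(13, 35), Mul(Rational(-2, 3), Pow(-30, 2))), -40) = Mul(Add(Rational(13, 35), Mul(Rational(-2, 3), 900)), -40) = Mul(Add(Rational(13, 35), -600), -40) = Mul(Rational(-20987, 35), -40) = Rational(167896, 7)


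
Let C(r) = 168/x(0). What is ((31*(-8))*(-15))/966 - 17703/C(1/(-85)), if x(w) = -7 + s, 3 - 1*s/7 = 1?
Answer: -945101/1288 ≈ -733.77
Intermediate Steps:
s = 14 (s = 21 - 7*1 = 21 - 7 = 14)
x(w) = 7 (x(w) = -7 + 14 = 7)
C(r) = 24 (C(r) = 168/7 = 168*(⅐) = 24)
((31*(-8))*(-15))/966 - 17703/C(1/(-85)) = ((31*(-8))*(-15))/966 - 17703/24 = -248*(-15)*(1/966) - 17703*1/24 = 3720*(1/966) - 5901/8 = 620/161 - 5901/8 = -945101/1288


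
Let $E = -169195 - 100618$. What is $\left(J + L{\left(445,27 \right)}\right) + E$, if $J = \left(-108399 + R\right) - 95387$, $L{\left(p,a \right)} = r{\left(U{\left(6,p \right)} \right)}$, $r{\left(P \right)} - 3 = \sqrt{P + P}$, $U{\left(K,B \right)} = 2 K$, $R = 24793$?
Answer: $-448803 + 2 \sqrt{6} \approx -4.488 \cdot 10^{5}$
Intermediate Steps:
$E = -269813$ ($E = -169195 - 100618 = -269813$)
$r{\left(P \right)} = 3 + \sqrt{2} \sqrt{P}$ ($r{\left(P \right)} = 3 + \sqrt{P + P} = 3 + \sqrt{2 P} = 3 + \sqrt{2} \sqrt{P}$)
$L{\left(p,a \right)} = 3 + 2 \sqrt{6}$ ($L{\left(p,a \right)} = 3 + \sqrt{2} \sqrt{2 \cdot 6} = 3 + \sqrt{2} \sqrt{12} = 3 + \sqrt{2} \cdot 2 \sqrt{3} = 3 + 2 \sqrt{6}$)
$J = -178993$ ($J = \left(-108399 + 24793\right) - 95387 = -83606 - 95387 = -178993$)
$\left(J + L{\left(445,27 \right)}\right) + E = \left(-178993 + \left(3 + 2 \sqrt{6}\right)\right) - 269813 = \left(-178990 + 2 \sqrt{6}\right) - 269813 = -448803 + 2 \sqrt{6}$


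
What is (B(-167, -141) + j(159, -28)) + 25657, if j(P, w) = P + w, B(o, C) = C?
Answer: 25647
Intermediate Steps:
(B(-167, -141) + j(159, -28)) + 25657 = (-141 + (159 - 28)) + 25657 = (-141 + 131) + 25657 = -10 + 25657 = 25647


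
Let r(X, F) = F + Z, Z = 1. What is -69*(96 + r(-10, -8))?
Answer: -6141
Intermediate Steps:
r(X, F) = 1 + F (r(X, F) = F + 1 = 1 + F)
-69*(96 + r(-10, -8)) = -69*(96 + (1 - 8)) = -69*(96 - 7) = -69*89 = -6141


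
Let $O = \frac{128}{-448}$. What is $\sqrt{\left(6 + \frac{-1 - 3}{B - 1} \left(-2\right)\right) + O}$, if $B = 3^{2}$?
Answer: $\frac{\sqrt{329}}{7} \approx 2.5912$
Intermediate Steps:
$B = 9$
$O = - \frac{2}{7}$ ($O = 128 \left(- \frac{1}{448}\right) = - \frac{2}{7} \approx -0.28571$)
$\sqrt{\left(6 + \frac{-1 - 3}{B - 1} \left(-2\right)\right) + O} = \sqrt{\left(6 + \frac{-1 - 3}{9 - 1} \left(-2\right)\right) - \frac{2}{7}} = \sqrt{\left(6 + - \frac{4}{8} \left(-2\right)\right) - \frac{2}{7}} = \sqrt{\left(6 + \left(-4\right) \frac{1}{8} \left(-2\right)\right) - \frac{2}{7}} = \sqrt{\left(6 - -1\right) - \frac{2}{7}} = \sqrt{\left(6 + 1\right) - \frac{2}{7}} = \sqrt{7 - \frac{2}{7}} = \sqrt{\frac{47}{7}} = \frac{\sqrt{329}}{7}$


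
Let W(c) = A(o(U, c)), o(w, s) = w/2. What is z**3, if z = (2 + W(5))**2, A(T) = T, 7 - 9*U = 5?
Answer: 47045881/531441 ≈ 88.525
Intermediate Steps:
U = 2/9 (U = 7/9 - 1/9*5 = 7/9 - 5/9 = 2/9 ≈ 0.22222)
o(w, s) = w/2 (o(w, s) = w*(1/2) = w/2)
W(c) = 1/9 (W(c) = (1/2)*(2/9) = 1/9)
z = 361/81 (z = (2 + 1/9)**2 = (19/9)**2 = 361/81 ≈ 4.4568)
z**3 = (361/81)**3 = 47045881/531441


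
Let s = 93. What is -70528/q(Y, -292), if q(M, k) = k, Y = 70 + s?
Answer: 17632/73 ≈ 241.53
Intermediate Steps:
Y = 163 (Y = 70 + 93 = 163)
-70528/q(Y, -292) = -70528/(-292) = -70528*(-1/292) = 17632/73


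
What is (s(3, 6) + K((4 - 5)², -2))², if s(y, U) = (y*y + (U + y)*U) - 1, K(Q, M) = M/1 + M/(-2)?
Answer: 3721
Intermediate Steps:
K(Q, M) = M/2 (K(Q, M) = M*1 + M*(-½) = M - M/2 = M/2)
s(y, U) = -1 + y² + U*(U + y) (s(y, U) = (y² + U*(U + y)) - 1 = -1 + y² + U*(U + y))
(s(3, 6) + K((4 - 5)², -2))² = ((-1 + 6² + 3² + 6*3) + (½)*(-2))² = ((-1 + 36 + 9 + 18) - 1)² = (62 - 1)² = 61² = 3721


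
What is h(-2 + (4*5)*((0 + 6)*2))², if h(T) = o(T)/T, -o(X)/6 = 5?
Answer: 225/14161 ≈ 0.015889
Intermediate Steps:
o(X) = -30 (o(X) = -6*5 = -30)
h(T) = -30/T
h(-2 + (4*5)*((0 + 6)*2))² = (-30/(-2 + (4*5)*((0 + 6)*2)))² = (-30/(-2 + 20*(6*2)))² = (-30/(-2 + 20*12))² = (-30/(-2 + 240))² = (-30/238)² = (-30*1/238)² = (-15/119)² = 225/14161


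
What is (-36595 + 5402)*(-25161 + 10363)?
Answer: 461594014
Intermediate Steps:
(-36595 + 5402)*(-25161 + 10363) = -31193*(-14798) = 461594014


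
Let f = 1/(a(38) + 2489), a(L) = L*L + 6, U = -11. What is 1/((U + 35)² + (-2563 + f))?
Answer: -3939/7826792 ≈ -0.00050327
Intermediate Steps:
a(L) = 6 + L² (a(L) = L² + 6 = 6 + L²)
f = 1/3939 (f = 1/((6 + 38²) + 2489) = 1/((6 + 1444) + 2489) = 1/(1450 + 2489) = 1/3939 ≈ 0.00025387)
1/((U + 35)² + (-2563 + f)) = 1/((-11 + 35)² + (-2563 + 1/3939)) = 1/(24² - 10095656/3939) = 1/(576 - 10095656/3939) = 1/(-7826792/3939) = -3939/7826792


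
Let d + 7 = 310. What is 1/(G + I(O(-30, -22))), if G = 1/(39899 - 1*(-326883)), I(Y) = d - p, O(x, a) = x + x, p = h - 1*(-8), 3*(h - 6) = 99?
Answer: 366782/93896193 ≈ 0.0039063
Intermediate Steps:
h = 39 (h = 6 + (⅓)*99 = 6 + 33 = 39)
p = 47 (p = 39 - 1*(-8) = 39 + 8 = 47)
O(x, a) = 2*x
d = 303 (d = -7 + 310 = 303)
I(Y) = 256 (I(Y) = 303 - 1*47 = 303 - 47 = 256)
G = 1/366782 (G = 1/(39899 + 326883) = 1/366782 ≈ 2.7264e-6)
1/(G + I(O(-30, -22))) = 1/(1/366782 + 256) = 1/(93896193/366782) = 366782/93896193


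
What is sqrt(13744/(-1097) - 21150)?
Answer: I*sqrt(25467177518)/1097 ≈ 145.47*I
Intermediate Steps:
sqrt(13744/(-1097) - 21150) = sqrt(13744*(-1/1097) - 21150) = sqrt(-13744/1097 - 21150) = sqrt(-23215294/1097) = I*sqrt(25467177518)/1097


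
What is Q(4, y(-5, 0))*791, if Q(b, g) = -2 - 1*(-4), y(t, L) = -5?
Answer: 1582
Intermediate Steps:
Q(b, g) = 2 (Q(b, g) = -2 + 4 = 2)
Q(4, y(-5, 0))*791 = 2*791 = 1582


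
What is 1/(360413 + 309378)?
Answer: 1/669791 ≈ 1.4930e-6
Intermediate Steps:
1/(360413 + 309378) = 1/669791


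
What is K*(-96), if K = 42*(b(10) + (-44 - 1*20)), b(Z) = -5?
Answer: 278208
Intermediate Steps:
K = -2898 (K = 42*(-5 + (-44 - 1*20)) = 42*(-5 + (-44 - 20)) = 42*(-5 - 64) = 42*(-69) = -2898)
K*(-96) = -2898*(-96) = 278208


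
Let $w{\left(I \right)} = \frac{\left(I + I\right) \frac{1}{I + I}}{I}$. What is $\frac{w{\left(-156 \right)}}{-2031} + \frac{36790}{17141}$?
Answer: $\frac{11656413581}{5430885876} \approx 2.1463$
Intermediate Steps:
$w{\left(I \right)} = \frac{1}{I}$ ($w{\left(I \right)} = \frac{2 I \frac{1}{2 I}}{I} = 1 \frac{1}{I} = \frac{1}{I}$)
$\frac{w{\left(-156 \right)}}{-2031} + \frac{36790}{17141} = \frac{1}{\left(-156\right) \left(-2031\right)} + \frac{36790}{17141} = \left(- \frac{1}{156}\right) \left(- \frac{1}{2031}\right) + 36790 \cdot \frac{1}{17141} = \frac{1}{316836} + \frac{36790}{17141} = \frac{11656413581}{5430885876}$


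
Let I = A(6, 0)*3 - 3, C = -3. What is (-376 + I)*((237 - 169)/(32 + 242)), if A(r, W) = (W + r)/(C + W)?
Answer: -13090/137 ≈ -95.547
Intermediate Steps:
A(r, W) = (W + r)/(-3 + W)
I = -9 (I = ((0 + 6)/(-3 + 0))*3 - 3 = (6/(-3))*3 - 3 = -⅓*6*3 - 3 = -2*3 - 3 = -6 - 3 = -9)
(-376 + I)*((237 - 169)/(32 + 242)) = (-376 - 9)*((237 - 169)/(32 + 242)) = -26180/274 = -385*34/137 = -13090/137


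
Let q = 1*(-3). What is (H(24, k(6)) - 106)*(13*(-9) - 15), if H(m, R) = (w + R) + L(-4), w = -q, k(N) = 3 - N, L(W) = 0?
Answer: 13992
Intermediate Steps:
q = -3
w = 3 (w = -1*(-3) = 3)
H(m, R) = 3 + R (H(m, R) = (3 + R) + 0 = 3 + R)
(H(24, k(6)) - 106)*(13*(-9) - 15) = ((3 + (3 - 1*6)) - 106)*(13*(-9) - 15) = ((3 + (3 - 6)) - 106)*(-117 - 15) = ((3 - 3) - 106)*(-132) = (0 - 106)*(-132) = -106*(-132) = 13992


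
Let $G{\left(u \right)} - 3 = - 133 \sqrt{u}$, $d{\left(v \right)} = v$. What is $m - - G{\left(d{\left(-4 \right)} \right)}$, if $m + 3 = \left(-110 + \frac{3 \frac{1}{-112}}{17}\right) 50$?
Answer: $- \frac{5236075}{952} - 266 i \approx -5500.1 - 266.0 i$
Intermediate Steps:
$G{\left(u \right)} = 3 - 133 \sqrt{u}$
$m = - \frac{5238931}{952}$ ($m = -3 + \left(-110 + \frac{3 \frac{1}{-112}}{17}\right) 50 = -3 + \left(-110 + 3 \left(- \frac{1}{112}\right) \frac{1}{17}\right) 50 = -3 + \left(-110 - \frac{3}{1904}\right) 50 = -3 - \frac{5236075}{952} = - \frac{5238931}{952} \approx -5503.1$)
$m - - G{\left(d{\left(-4 \right)} \right)} = - \frac{5238931}{952} - - (3 - 133 \sqrt{-4}) = - \frac{5238931}{952} - - (3 - 133 \cdot 2 i) = - \frac{5238931}{952} - - (3 - 266 i) = - \frac{5238931}{952} - \left(-3 + 266 i\right) = - \frac{5238931}{952} + \left(3 - 266 i\right) = - \frac{5236075}{952} - 266 i$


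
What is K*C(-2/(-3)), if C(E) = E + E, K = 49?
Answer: 196/3 ≈ 65.333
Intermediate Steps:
C(E) = 2*E
K*C(-2/(-3)) = 49*(2*(-2/(-3))) = 49*(2*(-2*(-⅓))) = 49*(2*(⅔)) = 49*(4/3) = 196/3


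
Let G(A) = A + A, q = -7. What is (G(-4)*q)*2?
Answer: 112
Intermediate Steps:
G(A) = 2*A
(G(-4)*q)*2 = ((2*(-4))*(-7))*2 = -8*(-7)*2 = 56*2 = 112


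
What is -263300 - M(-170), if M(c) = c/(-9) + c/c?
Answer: -2369879/9 ≈ -2.6332e+5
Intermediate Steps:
M(c) = 1 - c/9 (M(c) = c*(-⅑) + 1 = -c/9 + 1 = 1 - c/9)
-263300 - M(-170) = -263300 - (1 - ⅑*(-170)) = -263300 - (1 + 170/9) = -263300 - 1*179/9 = -263300 - 179/9 = -2369879/9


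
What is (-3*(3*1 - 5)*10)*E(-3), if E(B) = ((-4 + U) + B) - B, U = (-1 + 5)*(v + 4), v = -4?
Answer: -240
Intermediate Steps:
U = 0 (U = (-1 + 5)*(-4 + 4) = 4*0 = 0)
E(B) = -4 (E(B) = ((-4 + 0) + B) - B = (-4 + B) - B = -4)
(-3*(3*1 - 5)*10)*E(-3) = (-3*(3*1 - 5)*10)*(-4) = (-3*(3 - 5)*10)*(-4) = (-3*(-2)*10)*(-4) = (6*10)*(-4) = 60*(-4) = -240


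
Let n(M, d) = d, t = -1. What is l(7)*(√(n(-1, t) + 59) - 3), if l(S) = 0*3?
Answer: 0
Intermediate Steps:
l(S) = 0
l(7)*(√(n(-1, t) + 59) - 3) = 0*(√(-1 + 59) - 3) = 0*(√58 - 3) = 0*(-3 + √58) = 0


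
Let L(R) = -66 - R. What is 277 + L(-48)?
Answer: 259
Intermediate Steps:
277 + L(-48) = 277 + (-66 - 1*(-48)) = 277 + (-66 + 48) = 277 - 18 = 259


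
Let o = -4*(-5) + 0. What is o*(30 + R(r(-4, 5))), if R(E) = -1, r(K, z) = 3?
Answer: 580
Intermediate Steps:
o = 20 (o = -2*(-10) + 0 = 20 + 0 = 20)
o*(30 + R(r(-4, 5))) = 20*(30 - 1) = 20*29 = 580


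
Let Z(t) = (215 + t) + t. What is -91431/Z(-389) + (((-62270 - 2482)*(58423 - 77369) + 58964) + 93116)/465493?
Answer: 733329665219/262072559 ≈ 2798.2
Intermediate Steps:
Z(t) = 215 + 2*t
-91431/Z(-389) + (((-62270 - 2482)*(58423 - 77369) + 58964) + 93116)/465493 = -91431/(215 + 2*(-389)) + (((-62270 - 2482)*(58423 - 77369) + 58964) + 93116)/465493 = -91431/(215 - 778) + ((-64752*(-18946) + 58964) + 93116)*(1/465493) = -91431/(-563) + ((1226791392 + 58964) + 93116)*(1/465493) = -91431*(-1/563) + (1226850356 + 93116)*(1/465493) = 91431/563 + 1226943472*(1/465493) = 91431/563 + 1226943472/465493 = 733329665219/262072559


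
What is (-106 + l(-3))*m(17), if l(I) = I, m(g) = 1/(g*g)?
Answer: -109/289 ≈ -0.37716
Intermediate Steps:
m(g) = g⁻² (m(g) = 1/(g²) = g⁻²)
(-106 + l(-3))*m(17) = (-106 - 3)/17² = -109*1/289 = -109/289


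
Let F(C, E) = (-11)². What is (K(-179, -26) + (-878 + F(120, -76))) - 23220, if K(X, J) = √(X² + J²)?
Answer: -23977 + √32717 ≈ -23796.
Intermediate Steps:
F(C, E) = 121
K(X, J) = √(J² + X²)
(K(-179, -26) + (-878 + F(120, -76))) - 23220 = (√((-26)² + (-179)²) + (-878 + 121)) - 23220 = (√(676 + 32041) - 757) - 23220 = (√32717 - 757) - 23220 = (-757 + √32717) - 23220 = -23977 + √32717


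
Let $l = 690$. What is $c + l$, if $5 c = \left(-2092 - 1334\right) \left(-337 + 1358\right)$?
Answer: $- \frac{3494496}{5} \approx -6.989 \cdot 10^{5}$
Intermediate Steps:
$c = - \frac{3497946}{5}$ ($c = \frac{\left(-2092 - 1334\right) \left(-337 + 1358\right)}{5} = \frac{\left(-3426\right) 1021}{5} = \frac{1}{5} \left(-3497946\right) = - \frac{3497946}{5} \approx -6.9959 \cdot 10^{5}$)
$c + l = - \frac{3497946}{5} + 690 = - \frac{3494496}{5}$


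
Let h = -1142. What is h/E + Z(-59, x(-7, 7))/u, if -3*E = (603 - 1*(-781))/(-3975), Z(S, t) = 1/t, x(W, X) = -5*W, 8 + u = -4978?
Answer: -594134564971/60380460 ≈ -9839.8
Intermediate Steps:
u = -4986 (u = -8 - 4978 = -4986)
E = 1384/11925 (E = -(603 - 1*(-781))/(3*(-3975)) = -(603 + 781)*(-1)/(3*3975) = -1384*(-1)/(3*3975) = -⅓*(-1384/3975) = 1384/11925 ≈ 0.11606)
h/E + Z(-59, x(-7, 7))/u = -1142/1384/11925 + 1/(-5*(-7)*(-4986)) = -1142*11925/1384 - 1/4986/35 = -6809175/692 + (1/35)*(-1/4986) = -6809175/692 - 1/174510 = -594134564971/60380460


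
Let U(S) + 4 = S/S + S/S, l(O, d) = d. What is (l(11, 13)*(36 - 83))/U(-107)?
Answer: 611/2 ≈ 305.50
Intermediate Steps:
U(S) = -2 (U(S) = -4 + (S/S + S/S) = -4 + (1 + 1) = -4 + 2 = -2)
(l(11, 13)*(36 - 83))/U(-107) = (13*(36 - 83))/(-2) = (13*(-47))*(-½) = -611*(-½) = 611/2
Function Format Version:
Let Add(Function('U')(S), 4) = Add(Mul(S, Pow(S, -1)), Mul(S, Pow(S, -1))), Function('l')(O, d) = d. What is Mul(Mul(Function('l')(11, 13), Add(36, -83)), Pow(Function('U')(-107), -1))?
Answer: Rational(611, 2) ≈ 305.50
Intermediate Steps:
Function('U')(S) = -2 (Function('U')(S) = Add(-4, Add(Mul(S, Pow(S, -1)), Mul(S, Pow(S, -1)))) = Add(-4, Add(1, 1)) = Add(-4, 2) = -2)
Mul(Mul(Function('l')(11, 13), Add(36, -83)), Pow(Function('U')(-107), -1)) = Mul(Mul(13, Add(36, -83)), Pow(-2, -1)) = Mul(Mul(13, -47), Rational(-1, 2)) = Mul(-611, Rational(-1, 2)) = Rational(611, 2)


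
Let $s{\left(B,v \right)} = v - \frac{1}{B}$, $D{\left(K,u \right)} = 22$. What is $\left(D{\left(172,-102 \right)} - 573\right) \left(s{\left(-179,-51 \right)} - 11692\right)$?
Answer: $\frac{1158199796}{179} \approx 6.4704 \cdot 10^{6}$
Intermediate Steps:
$\left(D{\left(172,-102 \right)} - 573\right) \left(s{\left(-179,-51 \right)} - 11692\right) = \left(22 - 573\right) \left(\left(-51 - \frac{1}{-179}\right) - 11692\right) = - 551 \left(\left(-51 - - \frac{1}{179}\right) - 11692\right) = - 551 \left(\left(-51 + \frac{1}{179}\right) - 11692\right) = - 551 \left(- \frac{9128}{179} - 11692\right) = \left(-551\right) \left(- \frac{2101996}{179}\right) = \frac{1158199796}{179}$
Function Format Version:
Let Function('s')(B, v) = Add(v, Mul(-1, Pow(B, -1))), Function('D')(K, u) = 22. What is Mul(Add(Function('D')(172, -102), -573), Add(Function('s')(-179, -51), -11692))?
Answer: Rational(1158199796, 179) ≈ 6.4704e+6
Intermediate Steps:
Mul(Add(Function('D')(172, -102), -573), Add(Function('s')(-179, -51), -11692)) = Mul(Add(22, -573), Add(Add(-51, Mul(-1, Pow(-179, -1))), -11692)) = Mul(-551, Add(Add(-51, Mul(-1, Rational(-1, 179))), -11692)) = Mul(-551, Add(Add(-51, Rational(1, 179)), -11692)) = Mul(-551, Add(Rational(-9128, 179), -11692)) = Mul(-551, Rational(-2101996, 179)) = Rational(1158199796, 179)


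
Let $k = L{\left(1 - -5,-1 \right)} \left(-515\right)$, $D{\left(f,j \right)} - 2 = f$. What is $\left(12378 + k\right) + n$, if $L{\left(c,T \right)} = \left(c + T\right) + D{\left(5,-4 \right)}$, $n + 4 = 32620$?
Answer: $38814$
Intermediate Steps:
$n = 32616$ ($n = -4 + 32620 = 32616$)
$D{\left(f,j \right)} = 2 + f$
$L{\left(c,T \right)} = 7 + T + c$ ($L{\left(c,T \right)} = \left(c + T\right) + \left(2 + 5\right) = \left(T + c\right) + 7 = 7 + T + c$)
$k = -6180$ ($k = \left(7 - 1 + \left(1 - -5\right)\right) \left(-515\right) = \left(7 - 1 + \left(1 + 5\right)\right) \left(-515\right) = \left(7 - 1 + 6\right) \left(-515\right) = 12 \left(-515\right) = -6180$)
$\left(12378 + k\right) + n = \left(12378 - 6180\right) + 32616 = 6198 + 32616 = 38814$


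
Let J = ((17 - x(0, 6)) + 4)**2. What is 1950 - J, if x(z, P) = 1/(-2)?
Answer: 5951/4 ≈ 1487.8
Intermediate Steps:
x(z, P) = -1/2
J = 1849/4 (J = ((17 - 1*(-1/2)) + 4)**2 = ((17 + 1/2) + 4)**2 = (35/2 + 4)**2 = (43/2)**2 = 1849/4 ≈ 462.25)
1950 - J = 1950 - 1*1849/4 = 1950 - 1849/4 = 5951/4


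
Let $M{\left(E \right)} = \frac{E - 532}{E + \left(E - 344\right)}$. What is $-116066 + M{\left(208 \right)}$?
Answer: $- \frac{232141}{2} \approx -1.1607 \cdot 10^{5}$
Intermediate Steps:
$M{\left(E \right)} = \frac{-532 + E}{-344 + 2 E}$ ($M{\left(E \right)} = \frac{-532 + E}{E + \left(E - 344\right)} = \frac{-532 + E}{E + \left(-344 + E\right)} = \frac{-532 + E}{-344 + 2 E}$)
$-116066 + M{\left(208 \right)} = -116066 + \frac{-532 + 208}{2 \left(-172 + 208\right)} = -116066 + \frac{1}{2} \cdot \frac{1}{36} \left(-324\right) = -116066 - \frac{9}{2} = - \frac{232141}{2}$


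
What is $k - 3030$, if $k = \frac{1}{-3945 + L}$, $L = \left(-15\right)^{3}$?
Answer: $- \frac{22179601}{7320} \approx -3030.0$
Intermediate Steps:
$L = -3375$
$k = - \frac{1}{7320}$ ($k = \frac{1}{-3945 - 3375} = \frac{1}{-7320} = - \frac{1}{7320} \approx -0.00013661$)
$k - 3030 = - \frac{1}{7320} - 3030 = - \frac{22179601}{7320}$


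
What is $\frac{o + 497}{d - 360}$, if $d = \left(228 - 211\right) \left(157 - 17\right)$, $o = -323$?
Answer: $\frac{87}{1010} \approx 0.086139$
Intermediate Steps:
$d = 2380$ ($d = 17 \cdot 140 = 2380$)
$\frac{o + 497}{d - 360} = \frac{-323 + 497}{2380 - 360} = \frac{174}{2020} = 174 \cdot \frac{1}{2020} = \frac{87}{1010}$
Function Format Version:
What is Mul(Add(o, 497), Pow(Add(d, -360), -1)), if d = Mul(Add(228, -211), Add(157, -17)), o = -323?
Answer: Rational(87, 1010) ≈ 0.086139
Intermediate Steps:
d = 2380 (d = Mul(17, 140) = 2380)
Mul(Add(o, 497), Pow(Add(d, -360), -1)) = Mul(Add(-323, 497), Pow(Add(2380, -360), -1)) = Mul(174, Pow(2020, -1)) = Mul(174, Rational(1, 2020)) = Rational(87, 1010)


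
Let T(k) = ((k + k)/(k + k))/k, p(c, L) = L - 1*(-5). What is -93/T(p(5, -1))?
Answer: -372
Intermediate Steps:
p(c, L) = 5 + L (p(c, L) = L + 5 = 5 + L)
T(k) = 1/k (T(k) = ((2*k)/((2*k)))/k = ((2*k)*(1/(2*k)))/k = 1/k)
-93/T(p(5, -1)) = -93/(1/(5 - 1)) = -93/(1/4) = -93/¼ = -93*4 = -372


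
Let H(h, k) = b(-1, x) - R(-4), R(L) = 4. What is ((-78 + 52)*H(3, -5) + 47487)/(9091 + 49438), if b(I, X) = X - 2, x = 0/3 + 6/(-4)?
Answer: 47682/58529 ≈ 0.81467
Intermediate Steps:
x = -3/2 (x = 0*(⅓) + 6*(-¼) = 0 - 3/2 = -3/2 ≈ -1.5000)
b(I, X) = -2 + X
H(h, k) = -15/2 (H(h, k) = (-2 - 3/2) - 1*4 = -7/2 - 4 = -15/2)
((-78 + 52)*H(3, -5) + 47487)/(9091 + 49438) = ((-78 + 52)*(-15/2) + 47487)/(9091 + 49438) = (-26*(-15/2) + 47487)/58529 = (195 + 47487)*(1/58529) = 47682*(1/58529) = 47682/58529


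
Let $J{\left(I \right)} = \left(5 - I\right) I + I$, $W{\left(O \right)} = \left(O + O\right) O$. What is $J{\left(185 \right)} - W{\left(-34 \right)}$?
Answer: $-35427$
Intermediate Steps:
$W{\left(O \right)} = 2 O^{2}$ ($W{\left(O \right)} = 2 O O = 2 O^{2}$)
$J{\left(I \right)} = I + I \left(5 - I\right)$ ($J{\left(I \right)} = I \left(5 - I\right) + I = I + I \left(5 - I\right)$)
$J{\left(185 \right)} - W{\left(-34 \right)} = 185 \left(6 - 185\right) - 2 \left(-34\right)^{2} = 185 \left(6 - 185\right) - 2 \cdot 1156 = 185 \left(-179\right) - 2312 = -33115 - 2312 = -35427$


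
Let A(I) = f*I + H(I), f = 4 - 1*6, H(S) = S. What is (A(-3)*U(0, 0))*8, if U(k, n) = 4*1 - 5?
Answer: -24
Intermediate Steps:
f = -2 (f = 4 - 6 = -2)
A(I) = -I (A(I) = -2*I + I = -I)
U(k, n) = -1 (U(k, n) = 4 - 5 = -1)
(A(-3)*U(0, 0))*8 = (-1*(-3)*(-1))*8 = (3*(-1))*8 = -3*8 = -24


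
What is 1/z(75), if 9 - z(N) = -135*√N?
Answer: -1/151866 + 25*√3/50622 ≈ 0.00084880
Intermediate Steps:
z(N) = 9 + 135*√N (z(N) = 9 - (-135)*√N = 9 + 135*√N)
1/z(75) = 1/(9 + 135*√75) = 1/(9 + 135*(5*√3)) = 1/(9 + 675*√3)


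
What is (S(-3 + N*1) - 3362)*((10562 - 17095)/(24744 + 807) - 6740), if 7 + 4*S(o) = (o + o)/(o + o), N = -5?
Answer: 1158525776471/51102 ≈ 2.2671e+7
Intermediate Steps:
S(o) = -3/2 (S(o) = -7/4 + ((o + o)/(o + o))/4 = -7/4 + ((2*o)/((2*o)))/4 = -7/4 + ((2*o)*(1/(2*o)))/4 = -7/4 + (¼)*1 = -7/4 + ¼ = -3/2)
(S(-3 + N*1) - 3362)*((10562 - 17095)/(24744 + 807) - 6740) = (-3/2 - 3362)*((10562 - 17095)/(24744 + 807) - 6740) = -6727*(-6533/25551 - 6740)/2 = -6727/2*(-172220273/25551) = 1158525776471/51102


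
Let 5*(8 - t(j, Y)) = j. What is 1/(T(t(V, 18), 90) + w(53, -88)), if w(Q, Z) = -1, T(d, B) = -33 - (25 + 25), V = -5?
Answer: -1/84 ≈ -0.011905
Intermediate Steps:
t(j, Y) = 8 - j/5
T(d, B) = -83 (T(d, B) = -33 - 1*50 = -33 - 50 = -83)
1/(T(t(V, 18), 90) + w(53, -88)) = 1/(-83 - 1) = 1/(-84) = -1/84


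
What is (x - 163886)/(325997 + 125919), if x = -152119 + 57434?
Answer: -258571/451916 ≈ -0.57217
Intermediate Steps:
x = -94685
(x - 163886)/(325997 + 125919) = (-94685 - 163886)/(325997 + 125919) = -258571/451916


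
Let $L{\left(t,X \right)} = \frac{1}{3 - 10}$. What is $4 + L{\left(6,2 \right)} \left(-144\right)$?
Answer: $\frac{172}{7} \approx 24.571$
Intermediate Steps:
$L{\left(t,X \right)} = - \frac{1}{7}$ ($L{\left(t,X \right)} = \frac{1}{-7} = - \frac{1}{7}$)
$4 + L{\left(6,2 \right)} \left(-144\right) = 4 - - \frac{144}{7} = 4 + \frac{144}{7} = \frac{172}{7}$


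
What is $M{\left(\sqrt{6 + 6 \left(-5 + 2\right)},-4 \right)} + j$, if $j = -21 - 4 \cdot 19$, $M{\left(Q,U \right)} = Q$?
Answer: $-97 + 2 i \sqrt{3} \approx -97.0 + 3.4641 i$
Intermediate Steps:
$j = -97$ ($j = -21 - 76 = -97$)
$M{\left(\sqrt{6 + 6 \left(-5 + 2\right)},-4 \right)} + j = \sqrt{6 + 6 \left(-5 + 2\right)} - 97 = \sqrt{6 + 6 \left(-3\right)} - 97 = \sqrt{6 - 18} - 97 = \sqrt{-12} - 97 = 2 i \sqrt{3} - 97 = -97 + 2 i \sqrt{3}$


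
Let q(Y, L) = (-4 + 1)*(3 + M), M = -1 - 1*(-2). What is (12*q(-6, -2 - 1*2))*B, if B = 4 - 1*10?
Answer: 864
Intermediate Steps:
B = -6 (B = 4 - 10 = -6)
M = 1 (M = -1 + 2 = 1)
q(Y, L) = -12 (q(Y, L) = (-4 + 1)*(3 + 1) = -3*4 = -12)
(12*q(-6, -2 - 1*2))*B = (12*(-12))*(-6) = -144*(-6) = 864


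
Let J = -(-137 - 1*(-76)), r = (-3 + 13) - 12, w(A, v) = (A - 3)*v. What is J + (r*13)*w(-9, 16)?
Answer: 5053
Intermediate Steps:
w(A, v) = v*(-3 + A) (w(A, v) = (-3 + A)*v = v*(-3 + A))
r = -2 (r = 10 - 12 = -2)
J = 61 (J = -(-137 + 76) = -1*(-61) = 61)
J + (r*13)*w(-9, 16) = 61 + (-2*13)*(16*(-3 - 9)) = 61 - 416*(-12) = 61 - 26*(-192) = 61 + 4992 = 5053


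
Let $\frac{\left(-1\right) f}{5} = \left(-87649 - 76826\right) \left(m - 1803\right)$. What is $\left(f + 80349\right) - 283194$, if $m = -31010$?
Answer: $-26984793720$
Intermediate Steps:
$f = -26984590875$ ($f = - 5 \left(-87649 - 76826\right) \left(-31010 - 1803\right) = - 5 \left(\left(-164475\right) \left(-32813\right)\right) = \left(-5\right) 5396918175 = -26984590875$)
$\left(f + 80349\right) - 283194 = \left(-26984590875 + 80349\right) - 283194 = -26984510526 - 283194 = -26984793720$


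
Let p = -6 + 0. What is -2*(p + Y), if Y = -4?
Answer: 20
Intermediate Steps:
p = -6
-2*(p + Y) = -2*(-6 - 4) = -2*(-10) = 20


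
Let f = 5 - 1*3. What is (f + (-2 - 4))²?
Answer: 16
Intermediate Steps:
f = 2 (f = 5 - 3 = 2)
(f + (-2 - 4))² = (2 + (-2 - 4))² = (2 - 6)² = (-4)² = 16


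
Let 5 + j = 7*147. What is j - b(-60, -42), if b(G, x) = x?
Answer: 1066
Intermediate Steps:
j = 1024 (j = -5 + 7*147 = -5 + 1029 = 1024)
j - b(-60, -42) = 1024 - 1*(-42) = 1024 + 42 = 1066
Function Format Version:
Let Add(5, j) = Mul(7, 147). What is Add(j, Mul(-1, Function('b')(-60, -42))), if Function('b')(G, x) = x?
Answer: 1066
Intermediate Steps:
j = 1024 (j = Add(-5, Mul(7, 147)) = Add(-5, 1029) = 1024)
Add(j, Mul(-1, Function('b')(-60, -42))) = Add(1024, Mul(-1, -42)) = Add(1024, 42) = 1066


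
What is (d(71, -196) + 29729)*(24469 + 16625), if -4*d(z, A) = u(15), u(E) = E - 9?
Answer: 1221621885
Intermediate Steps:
u(E) = -9 + E
d(z, A) = -3/2 (d(z, A) = -(-9 + 15)/4 = -¼*6 = -3/2)
(d(71, -196) + 29729)*(24469 + 16625) = (-3/2 + 29729)*(24469 + 16625) = (59455/2)*41094 = 1221621885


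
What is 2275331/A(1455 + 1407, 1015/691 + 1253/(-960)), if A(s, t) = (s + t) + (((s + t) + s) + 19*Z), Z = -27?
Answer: 754681786080/2677761217 ≈ 281.83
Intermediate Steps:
A(s, t) = -513 + 2*t + 3*s (A(s, t) = (s + t) + (((s + t) + s) + 19*(-27)) = (s + t) + ((t + 2*s) - 513) = (s + t) + (-513 + t + 2*s) = -513 + 2*t + 3*s)
2275331/A(1455 + 1407, 1015/691 + 1253/(-960)) = 2275331/(-513 + 2*(1015/691 + 1253/(-960)) + 3*(1455 + 1407)) = 2275331/(-513 + 2*(1015*(1/691) + 1253*(-1/960)) + 3*2862) = 2275331/(-513 + 2*(1015/691 - 1253/960) + 8586) = 2275331/(-513 + 2*(108577/663360) + 8586) = 2275331/(-513 + 108577/331680 + 8586) = 2275331/(2677761217/331680) = 2275331*(331680/2677761217) = 754681786080/2677761217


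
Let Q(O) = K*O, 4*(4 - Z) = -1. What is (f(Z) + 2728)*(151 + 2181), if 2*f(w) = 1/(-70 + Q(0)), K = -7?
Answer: 222658777/35 ≈ 6.3617e+6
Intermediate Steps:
Z = 17/4 (Z = 4 - ¼*(-1) = 4 + ¼ = 17/4 ≈ 4.2500)
Q(O) = -7*O
f(w) = -1/140 (f(w) = 1/(2*(-70 - 7*0)) = 1/(2*(-70 + 0)) = (½)/(-70) = (½)*(-1/70) = -1/140)
(f(Z) + 2728)*(151 + 2181) = (-1/140 + 2728)*(151 + 2181) = (381919/140)*2332 = 222658777/35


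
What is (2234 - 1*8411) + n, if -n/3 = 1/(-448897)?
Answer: -2772836766/448897 ≈ -6177.0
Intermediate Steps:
n = 3/448897 (n = -3/(-448897) = -3*(-1/448897) = 3/448897 ≈ 6.6830e-6)
(2234 - 1*8411) + n = (2234 - 1*8411) + 3/448897 = (2234 - 8411) + 3/448897 = -6177 + 3/448897 = -2772836766/448897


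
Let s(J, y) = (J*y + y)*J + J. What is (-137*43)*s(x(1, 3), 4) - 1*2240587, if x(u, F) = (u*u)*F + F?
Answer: -3265621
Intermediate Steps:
x(u, F) = F + F*u² (x(u, F) = u²*F + F = F*u² + F = F + F*u²)
s(J, y) = J + J*(y + J*y) (s(J, y) = (y + J*y)*J + J = J*(y + J*y) + J = J + J*(y + J*y))
(-137*43)*s(x(1, 3), 4) - 1*2240587 = (-137*43)*((3*(1 + 1²))*(1 + 4 + (3*(1 + 1²))*4)) - 1*2240587 = -5891*3*(1 + 1)*(1 + 4 + (3*(1 + 1))*4) - 2240587 = -5891*3*2*(1 + 4 + (3*2)*4) - 2240587 = -35346*(1 + 4 + 6*4) - 2240587 = -35346*(1 + 4 + 24) - 2240587 = -35346*29 - 2240587 = -5891*174 - 2240587 = -1025034 - 2240587 = -3265621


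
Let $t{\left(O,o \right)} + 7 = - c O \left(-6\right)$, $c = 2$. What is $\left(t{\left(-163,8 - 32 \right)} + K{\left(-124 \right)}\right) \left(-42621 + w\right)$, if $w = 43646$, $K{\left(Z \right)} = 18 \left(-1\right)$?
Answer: $-2030525$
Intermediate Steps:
$K{\left(Z \right)} = -18$
$t{\left(O,o \right)} = -7 + 12 O$ ($t{\left(O,o \right)} = -7 + \left(-1\right) 2 O \left(-6\right) = -7 + - 2 O \left(-6\right) = -7 + 12 O$)
$\left(t{\left(-163,8 - 32 \right)} + K{\left(-124 \right)}\right) \left(-42621 + w\right) = \left(\left(-7 + 12 \left(-163\right)\right) - 18\right) \left(-42621 + 43646\right) = \left(\left(-7 - 1956\right) - 18\right) 1025 = \left(-1963 - 18\right) 1025 = \left(-1981\right) 1025 = -2030525$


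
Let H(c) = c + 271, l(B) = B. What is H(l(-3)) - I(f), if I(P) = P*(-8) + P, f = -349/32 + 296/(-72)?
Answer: 46909/288 ≈ 162.88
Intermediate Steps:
f = -4325/288 (f = -349*1/32 + 296*(-1/72) = -349/32 - 37/9 = -4325/288 ≈ -15.017)
I(P) = -7*P (I(P) = -8*P + P = -7*P)
H(c) = 271 + c
H(l(-3)) - I(f) = (271 - 3) - (-7)*(-4325)/288 = 268 - 1*30275/288 = 268 - 30275/288 = 46909/288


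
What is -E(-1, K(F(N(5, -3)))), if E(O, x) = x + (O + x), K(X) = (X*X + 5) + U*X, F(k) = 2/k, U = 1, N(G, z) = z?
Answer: -77/9 ≈ -8.5556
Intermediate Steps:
K(X) = 5 + X + X² (K(X) = (X*X + 5) + 1*X = (X² + 5) + X = (5 + X²) + X = 5 + X + X²)
E(O, x) = O + 2*x
-E(-1, K(F(N(5, -3)))) = -(-1 + 2*(5 + 2/(-3) + (2/(-3))²)) = -(-1 + 2*(5 + 2*(-⅓) + (2*(-⅓))²)) = -(-1 + 2*(5 - ⅔ + (-⅔)²)) = -(-1 + 2*(5 - ⅔ + 4/9)) = -(-1 + 2*(43/9)) = -(-1 + 86/9) = -1*77/9 = -77/9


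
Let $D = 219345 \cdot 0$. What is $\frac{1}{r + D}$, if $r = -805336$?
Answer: $- \frac{1}{805336} \approx -1.2417 \cdot 10^{-6}$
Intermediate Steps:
$D = 0$
$\frac{1}{r + D} = \frac{1}{-805336 + 0} = \frac{1}{-805336} = - \frac{1}{805336}$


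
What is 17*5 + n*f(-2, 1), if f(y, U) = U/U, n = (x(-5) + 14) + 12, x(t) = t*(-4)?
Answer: 131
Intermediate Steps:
x(t) = -4*t
n = 46 (n = (-4*(-5) + 14) + 12 = (20 + 14) + 12 = 34 + 12 = 46)
f(y, U) = 1
17*5 + n*f(-2, 1) = 17*5 + 46*1 = 85 + 46 = 131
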